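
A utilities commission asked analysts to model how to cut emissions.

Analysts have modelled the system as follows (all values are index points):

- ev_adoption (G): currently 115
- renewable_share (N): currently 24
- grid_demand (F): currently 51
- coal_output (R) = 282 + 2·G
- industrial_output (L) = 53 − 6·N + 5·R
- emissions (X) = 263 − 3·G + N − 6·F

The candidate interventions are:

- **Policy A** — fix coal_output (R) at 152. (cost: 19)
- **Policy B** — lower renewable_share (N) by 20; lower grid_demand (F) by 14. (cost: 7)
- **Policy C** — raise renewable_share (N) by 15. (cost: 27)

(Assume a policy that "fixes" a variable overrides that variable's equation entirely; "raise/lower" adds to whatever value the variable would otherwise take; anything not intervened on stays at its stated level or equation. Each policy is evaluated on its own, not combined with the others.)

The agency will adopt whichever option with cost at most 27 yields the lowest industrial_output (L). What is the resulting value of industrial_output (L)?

Policy A (R := 152):
  G = 115
  N = 24
  R = 152
  L = 53 − 6·24 + 5·152 = 669
Policy B (N − 20, F − 14):
  G = 115
  N = 24 − 20 = 4
  R = 282 + 2·115 = 512
  L = 53 − 6·4 + 5·512 = 2589
Policy C (N + 15):
  G = 115
  N = 24 + 15 = 39
  R = 282 + 2·115 = 512
  L = 53 − 6·39 + 5·512 = 2379
Comparing — Policy A: L=669, Policy B: L=2589, Policy C: L=2379. Lowest is 669 (Policy A).

669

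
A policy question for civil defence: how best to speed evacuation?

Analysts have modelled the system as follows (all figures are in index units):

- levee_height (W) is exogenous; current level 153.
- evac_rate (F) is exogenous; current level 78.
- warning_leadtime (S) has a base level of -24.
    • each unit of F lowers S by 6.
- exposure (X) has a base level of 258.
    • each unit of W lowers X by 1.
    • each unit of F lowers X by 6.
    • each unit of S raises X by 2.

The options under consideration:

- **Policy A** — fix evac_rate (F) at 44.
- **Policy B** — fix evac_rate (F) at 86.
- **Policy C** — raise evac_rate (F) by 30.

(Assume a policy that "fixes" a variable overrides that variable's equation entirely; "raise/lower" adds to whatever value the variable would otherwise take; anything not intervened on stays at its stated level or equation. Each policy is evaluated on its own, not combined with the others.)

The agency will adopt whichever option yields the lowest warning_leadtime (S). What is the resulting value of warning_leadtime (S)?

-672

Policy A (F := 44):
  F = 44
  S = -24 − 6·44 = -288
Policy B (F := 86):
  F = 86
  S = -24 − 6·86 = -540
Policy C (F + 30):
  F = 78 + 30 = 108
  S = -24 − 6·108 = -672
Comparing — Policy A: S=-288, Policy B: S=-540, Policy C: S=-672. Lowest is -672 (Policy C).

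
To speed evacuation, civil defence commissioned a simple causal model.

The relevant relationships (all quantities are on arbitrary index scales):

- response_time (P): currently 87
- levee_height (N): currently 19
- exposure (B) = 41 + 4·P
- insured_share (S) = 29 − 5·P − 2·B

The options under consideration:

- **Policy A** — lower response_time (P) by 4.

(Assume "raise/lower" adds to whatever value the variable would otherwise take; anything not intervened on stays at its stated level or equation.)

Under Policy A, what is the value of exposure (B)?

373

Policy A (P − 4):
  P = 87 − 4 = 83
  B = 41 + 4·83 = 373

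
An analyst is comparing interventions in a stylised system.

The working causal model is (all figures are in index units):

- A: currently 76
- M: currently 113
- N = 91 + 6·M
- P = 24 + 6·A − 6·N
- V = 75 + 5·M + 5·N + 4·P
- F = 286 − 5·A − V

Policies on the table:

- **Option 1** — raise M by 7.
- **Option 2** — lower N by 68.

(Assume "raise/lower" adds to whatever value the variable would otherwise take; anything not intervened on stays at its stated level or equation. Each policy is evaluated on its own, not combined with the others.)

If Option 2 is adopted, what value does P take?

Option 2 (N − 68):
  A = 76
  M = 113
  N = 91 + 6·113 (−68 from intervention) = 701
  P = 24 + 6·76 − 6·701 = -3726

-3726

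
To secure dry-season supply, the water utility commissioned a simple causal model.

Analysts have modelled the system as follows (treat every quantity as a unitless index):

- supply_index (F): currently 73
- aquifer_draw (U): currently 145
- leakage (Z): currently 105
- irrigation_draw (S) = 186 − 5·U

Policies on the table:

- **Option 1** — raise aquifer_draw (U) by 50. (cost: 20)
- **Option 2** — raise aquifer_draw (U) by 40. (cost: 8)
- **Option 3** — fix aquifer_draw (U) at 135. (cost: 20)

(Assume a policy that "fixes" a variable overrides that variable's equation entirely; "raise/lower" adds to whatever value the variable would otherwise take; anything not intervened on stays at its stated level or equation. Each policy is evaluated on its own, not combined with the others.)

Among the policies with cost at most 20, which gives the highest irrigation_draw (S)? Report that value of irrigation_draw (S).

-489

Option 1 (U + 50):
  U = 145 + 50 = 195
  S = 186 − 5·195 = -789
Option 2 (U + 40):
  U = 145 + 40 = 185
  S = 186 − 5·185 = -739
Option 3 (U := 135):
  U = 135
  S = 186 − 5·135 = -489
Comparing — Option 1: S=-789, Option 2: S=-739, Option 3: S=-489. Highest is -489 (Option 3).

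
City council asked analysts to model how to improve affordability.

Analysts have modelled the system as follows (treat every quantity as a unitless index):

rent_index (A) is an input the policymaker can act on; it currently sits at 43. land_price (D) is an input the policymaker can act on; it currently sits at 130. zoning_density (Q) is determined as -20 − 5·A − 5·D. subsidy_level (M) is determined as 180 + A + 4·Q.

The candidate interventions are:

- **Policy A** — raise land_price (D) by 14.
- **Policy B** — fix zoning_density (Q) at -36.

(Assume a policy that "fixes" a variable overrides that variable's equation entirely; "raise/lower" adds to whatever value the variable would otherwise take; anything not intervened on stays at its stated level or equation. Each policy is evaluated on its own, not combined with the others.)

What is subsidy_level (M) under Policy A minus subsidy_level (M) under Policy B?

-3676

Policy A (D + 14):
  A = 43
  D = 130 + 14 = 144
  Q = -20 − 5·43 − 5·144 = -955
  M = 180 + 43 + 4·(-955) = -3597
Policy B (Q := -36):
  A = 43
  D = 130
  Q = -36
  M = 180 + 43 + 4·(-36) = 79
M: -3597 − 79 = -3676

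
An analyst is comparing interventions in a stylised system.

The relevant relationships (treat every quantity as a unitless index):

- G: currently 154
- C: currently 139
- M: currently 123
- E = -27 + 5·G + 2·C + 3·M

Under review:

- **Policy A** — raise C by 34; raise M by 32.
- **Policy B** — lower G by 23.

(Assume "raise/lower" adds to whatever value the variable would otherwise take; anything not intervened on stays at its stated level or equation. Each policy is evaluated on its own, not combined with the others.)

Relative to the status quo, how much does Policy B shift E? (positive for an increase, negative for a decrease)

Baseline:
  G = 154
  C = 139
  M = 123
  E = -27 + 5·154 + 2·139 + 3·123 = 1390
Policy B (G − 23):
  G = 154 − 23 = 131
  C = 139
  M = 123
  E = -27 + 5·131 + 2·139 + 3·123 = 1275
Change in E: 1275 − 1390 = -115

-115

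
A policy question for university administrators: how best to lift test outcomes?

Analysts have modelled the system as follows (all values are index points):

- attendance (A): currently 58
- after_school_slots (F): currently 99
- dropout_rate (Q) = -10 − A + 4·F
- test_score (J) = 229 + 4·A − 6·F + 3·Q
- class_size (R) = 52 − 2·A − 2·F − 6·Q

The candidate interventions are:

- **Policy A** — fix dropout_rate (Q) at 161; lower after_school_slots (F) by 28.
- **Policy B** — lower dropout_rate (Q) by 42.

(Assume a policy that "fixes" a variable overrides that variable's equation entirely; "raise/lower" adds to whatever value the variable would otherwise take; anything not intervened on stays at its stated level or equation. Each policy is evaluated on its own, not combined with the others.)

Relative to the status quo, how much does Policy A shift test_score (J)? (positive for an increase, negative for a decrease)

-333

Baseline:
  A = 58
  F = 99
  Q = -10 − 58 + 4·99 = 328
  J = 229 + 4·58 − 6·99 + 3·328 = 851
Policy A (Q := 161, F − 28):
  A = 58
  F = 99 − 28 = 71
  Q = 161
  J = 229 + 4·58 − 6·71 + 3·161 = 518
Change in J: 518 − 851 = -333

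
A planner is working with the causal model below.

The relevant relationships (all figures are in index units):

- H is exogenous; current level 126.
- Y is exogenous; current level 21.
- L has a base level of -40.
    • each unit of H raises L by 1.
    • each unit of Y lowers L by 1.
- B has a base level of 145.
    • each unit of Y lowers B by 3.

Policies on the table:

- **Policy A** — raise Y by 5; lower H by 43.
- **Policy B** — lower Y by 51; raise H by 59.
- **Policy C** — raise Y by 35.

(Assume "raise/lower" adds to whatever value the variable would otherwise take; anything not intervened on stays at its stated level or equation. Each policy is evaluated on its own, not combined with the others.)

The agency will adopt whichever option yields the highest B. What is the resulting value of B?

235

Policy A (Y + 5, H − 43):
  Y = 21 + 5 = 26
  B = 145 − 3·26 = 67
Policy B (Y − 51, H + 59):
  Y = 21 − 51 = -30
  B = 145 − 3·(-30) = 235
Policy C (Y + 35):
  Y = 21 + 35 = 56
  B = 145 − 3·56 = -23
Comparing — Policy A: B=67, Policy B: B=235, Policy C: B=-23. Highest is 235 (Policy B).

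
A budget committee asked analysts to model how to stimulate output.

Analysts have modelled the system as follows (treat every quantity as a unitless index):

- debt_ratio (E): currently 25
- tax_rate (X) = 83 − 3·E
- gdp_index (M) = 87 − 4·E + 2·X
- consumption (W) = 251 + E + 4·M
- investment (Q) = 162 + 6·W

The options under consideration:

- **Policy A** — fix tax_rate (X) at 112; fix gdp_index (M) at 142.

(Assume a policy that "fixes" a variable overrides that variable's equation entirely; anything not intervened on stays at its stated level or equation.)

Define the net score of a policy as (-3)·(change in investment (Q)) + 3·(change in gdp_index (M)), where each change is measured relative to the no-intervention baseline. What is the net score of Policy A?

Baseline:
  E = 25
  X = 83 − 3·25 = 8
  M = 87 − 4·25 + 2·8 = 3
  W = 251 + 25 + 4·3 = 288
  Q = 162 + 6·288 = 1890
Policy A (X := 112, M := 142):
  E = 25
  X = 112
  M = 142
  W = 251 + 25 + 4·142 = 844
  Q = 162 + 6·844 = 5226
ΔQ = 5226 − 1890 = 3336; ΔM = 142 − 3 = 139
Score = (-3)·3336 + 3·139 = -9591

-9591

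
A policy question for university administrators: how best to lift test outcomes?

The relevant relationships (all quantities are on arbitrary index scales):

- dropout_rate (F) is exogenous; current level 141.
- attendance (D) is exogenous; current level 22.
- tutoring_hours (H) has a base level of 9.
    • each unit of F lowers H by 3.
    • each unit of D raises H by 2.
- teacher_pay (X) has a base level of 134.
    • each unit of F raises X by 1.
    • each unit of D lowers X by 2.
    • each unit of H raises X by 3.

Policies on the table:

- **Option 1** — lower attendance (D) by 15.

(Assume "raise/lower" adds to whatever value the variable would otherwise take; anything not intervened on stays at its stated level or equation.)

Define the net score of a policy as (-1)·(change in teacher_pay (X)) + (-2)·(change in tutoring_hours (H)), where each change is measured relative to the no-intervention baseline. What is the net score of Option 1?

120

Baseline:
  F = 141
  D = 22
  H = 9 − 3·141 + 2·22 = -370
  X = 134 + 141 − 2·22 + 3·(-370) = -879
Option 1 (D − 15):
  F = 141
  D = 22 − 15 = 7
  H = 9 − 3·141 + 2·7 = -400
  X = 134 + 141 − 2·7 + 3·(-400) = -939
ΔX = -939 − (-879) = -60; ΔH = -400 − (-370) = -30
Score = (-1)·(-60) + (-2)·(-30) = 120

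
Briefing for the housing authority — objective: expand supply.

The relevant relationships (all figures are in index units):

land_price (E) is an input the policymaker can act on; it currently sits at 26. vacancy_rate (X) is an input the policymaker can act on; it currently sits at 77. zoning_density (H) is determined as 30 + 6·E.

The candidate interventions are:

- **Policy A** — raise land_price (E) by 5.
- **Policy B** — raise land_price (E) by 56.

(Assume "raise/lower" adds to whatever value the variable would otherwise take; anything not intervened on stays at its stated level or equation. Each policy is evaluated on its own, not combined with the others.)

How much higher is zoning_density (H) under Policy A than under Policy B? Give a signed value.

Policy A (E + 5):
  E = 26 + 5 = 31
  H = 30 + 6·31 = 216
Policy B (E + 56):
  E = 26 + 56 = 82
  H = 30 + 6·82 = 522
H: 216 − 522 = -306

-306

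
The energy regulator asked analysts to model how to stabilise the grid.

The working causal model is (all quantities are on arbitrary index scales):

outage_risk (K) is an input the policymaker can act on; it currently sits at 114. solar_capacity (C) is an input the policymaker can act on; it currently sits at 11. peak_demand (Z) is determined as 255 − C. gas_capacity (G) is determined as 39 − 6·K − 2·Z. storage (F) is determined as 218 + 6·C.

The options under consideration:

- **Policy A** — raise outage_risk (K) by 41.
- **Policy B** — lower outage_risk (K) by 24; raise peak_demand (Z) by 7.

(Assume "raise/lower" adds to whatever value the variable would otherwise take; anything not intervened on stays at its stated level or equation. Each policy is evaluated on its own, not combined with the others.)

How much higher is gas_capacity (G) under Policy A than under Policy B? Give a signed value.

-376

Policy A (K + 41):
  K = 114 + 41 = 155
  C = 11
  Z = 255 − 11 = 244
  G = 39 − 6·155 − 2·244 = -1379
Policy B (K − 24, Z + 7):
  K = 114 − 24 = 90
  C = 11
  Z = 255 − 11 (+7 from intervention) = 251
  G = 39 − 6·90 − 2·251 = -1003
G: -1379 − (-1003) = -376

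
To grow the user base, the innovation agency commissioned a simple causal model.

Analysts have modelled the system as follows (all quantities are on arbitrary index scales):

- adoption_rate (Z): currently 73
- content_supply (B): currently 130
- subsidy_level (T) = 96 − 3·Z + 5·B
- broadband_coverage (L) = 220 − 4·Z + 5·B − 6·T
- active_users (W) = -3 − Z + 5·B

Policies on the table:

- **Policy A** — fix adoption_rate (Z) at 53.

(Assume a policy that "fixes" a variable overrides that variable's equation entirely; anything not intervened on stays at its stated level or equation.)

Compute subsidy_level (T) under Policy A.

Policy A (Z := 53):
  Z = 53
  B = 130
  T = 96 − 3·53 + 5·130 = 587

587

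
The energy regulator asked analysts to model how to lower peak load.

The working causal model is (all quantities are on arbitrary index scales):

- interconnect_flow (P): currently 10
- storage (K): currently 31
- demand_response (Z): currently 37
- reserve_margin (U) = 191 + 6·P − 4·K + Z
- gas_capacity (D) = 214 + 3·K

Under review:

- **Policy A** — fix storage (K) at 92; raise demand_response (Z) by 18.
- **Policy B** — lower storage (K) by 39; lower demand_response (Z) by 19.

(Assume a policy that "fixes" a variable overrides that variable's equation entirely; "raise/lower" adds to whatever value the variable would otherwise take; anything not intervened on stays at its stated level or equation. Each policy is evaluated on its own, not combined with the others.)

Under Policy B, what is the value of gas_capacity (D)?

190

Policy B (K − 39, Z − 19):
  K = 31 − 39 = -8
  D = 214 + 3·(-8) = 190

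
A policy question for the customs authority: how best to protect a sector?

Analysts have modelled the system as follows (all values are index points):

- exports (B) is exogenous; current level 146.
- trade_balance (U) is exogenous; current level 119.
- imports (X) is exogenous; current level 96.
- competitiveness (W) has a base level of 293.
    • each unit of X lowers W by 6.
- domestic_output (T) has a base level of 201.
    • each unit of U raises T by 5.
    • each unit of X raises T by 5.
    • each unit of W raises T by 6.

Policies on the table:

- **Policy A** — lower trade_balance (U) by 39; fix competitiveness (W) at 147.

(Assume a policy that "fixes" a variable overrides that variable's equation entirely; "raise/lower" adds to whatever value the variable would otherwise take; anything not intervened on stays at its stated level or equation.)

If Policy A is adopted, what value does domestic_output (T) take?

1963

Policy A (U − 39, W := 147):
  U = 119 − 39 = 80
  X = 96
  W = 147
  T = 201 + 5·80 + 5·96 + 6·147 = 1963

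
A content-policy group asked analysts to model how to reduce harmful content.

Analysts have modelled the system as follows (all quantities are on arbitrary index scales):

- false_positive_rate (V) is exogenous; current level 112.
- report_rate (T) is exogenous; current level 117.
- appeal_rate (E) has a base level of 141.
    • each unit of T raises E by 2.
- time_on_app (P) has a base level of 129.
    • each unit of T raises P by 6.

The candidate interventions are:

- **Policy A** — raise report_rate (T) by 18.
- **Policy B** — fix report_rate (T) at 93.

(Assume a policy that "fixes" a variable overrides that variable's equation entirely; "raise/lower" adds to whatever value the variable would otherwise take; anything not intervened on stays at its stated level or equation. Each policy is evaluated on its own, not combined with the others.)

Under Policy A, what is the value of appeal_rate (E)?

Policy A (T + 18):
  T = 117 + 18 = 135
  E = 141 + 2·135 = 411

411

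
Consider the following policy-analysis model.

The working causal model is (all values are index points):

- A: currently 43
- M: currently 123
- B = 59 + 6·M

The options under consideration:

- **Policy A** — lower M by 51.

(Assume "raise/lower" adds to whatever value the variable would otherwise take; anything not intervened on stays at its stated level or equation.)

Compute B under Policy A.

Policy A (M − 51):
  M = 123 − 51 = 72
  B = 59 + 6·72 = 491

491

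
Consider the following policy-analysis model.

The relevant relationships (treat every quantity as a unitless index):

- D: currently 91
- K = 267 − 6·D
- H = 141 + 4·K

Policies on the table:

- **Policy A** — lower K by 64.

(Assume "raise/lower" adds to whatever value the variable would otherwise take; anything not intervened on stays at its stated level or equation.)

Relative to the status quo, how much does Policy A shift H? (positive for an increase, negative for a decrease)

Baseline:
  D = 91
  K = 267 − 6·91 = -279
  H = 141 + 4·(-279) = -975
Policy A (K − 64):
  D = 91
  K = 267 − 6·91 (−64 from intervention) = -343
  H = 141 + 4·(-343) = -1231
Change in H: -1231 − (-975) = -256

-256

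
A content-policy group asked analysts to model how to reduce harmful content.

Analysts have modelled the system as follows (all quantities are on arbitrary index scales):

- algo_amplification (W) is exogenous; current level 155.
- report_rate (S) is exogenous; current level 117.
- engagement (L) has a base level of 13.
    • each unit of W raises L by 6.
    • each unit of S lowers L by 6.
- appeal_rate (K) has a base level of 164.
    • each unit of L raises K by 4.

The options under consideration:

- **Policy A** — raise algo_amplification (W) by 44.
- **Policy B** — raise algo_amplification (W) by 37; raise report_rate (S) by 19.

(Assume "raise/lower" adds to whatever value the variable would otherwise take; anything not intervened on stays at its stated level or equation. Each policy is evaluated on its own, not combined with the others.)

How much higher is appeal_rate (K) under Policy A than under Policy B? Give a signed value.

624

Policy A (W + 44):
  W = 155 + 44 = 199
  S = 117
  L = 13 + 6·199 − 6·117 = 505
  K = 164 + 4·505 = 2184
Policy B (W + 37, S + 19):
  W = 155 + 37 = 192
  S = 117 + 19 = 136
  L = 13 + 6·192 − 6·136 = 349
  K = 164 + 4·349 = 1560
K: 2184 − 1560 = 624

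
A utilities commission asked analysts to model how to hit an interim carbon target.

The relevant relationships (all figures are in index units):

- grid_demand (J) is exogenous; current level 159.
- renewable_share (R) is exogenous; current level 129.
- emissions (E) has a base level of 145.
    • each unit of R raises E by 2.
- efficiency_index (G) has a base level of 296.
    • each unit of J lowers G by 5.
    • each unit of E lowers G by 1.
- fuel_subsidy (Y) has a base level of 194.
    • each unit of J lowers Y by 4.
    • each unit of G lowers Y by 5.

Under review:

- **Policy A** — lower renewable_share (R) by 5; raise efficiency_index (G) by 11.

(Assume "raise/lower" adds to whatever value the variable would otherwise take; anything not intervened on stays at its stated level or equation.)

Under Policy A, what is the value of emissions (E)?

Policy A (R − 5, G + 11):
  R = 129 − 5 = 124
  E = 145 + 2·124 = 393

393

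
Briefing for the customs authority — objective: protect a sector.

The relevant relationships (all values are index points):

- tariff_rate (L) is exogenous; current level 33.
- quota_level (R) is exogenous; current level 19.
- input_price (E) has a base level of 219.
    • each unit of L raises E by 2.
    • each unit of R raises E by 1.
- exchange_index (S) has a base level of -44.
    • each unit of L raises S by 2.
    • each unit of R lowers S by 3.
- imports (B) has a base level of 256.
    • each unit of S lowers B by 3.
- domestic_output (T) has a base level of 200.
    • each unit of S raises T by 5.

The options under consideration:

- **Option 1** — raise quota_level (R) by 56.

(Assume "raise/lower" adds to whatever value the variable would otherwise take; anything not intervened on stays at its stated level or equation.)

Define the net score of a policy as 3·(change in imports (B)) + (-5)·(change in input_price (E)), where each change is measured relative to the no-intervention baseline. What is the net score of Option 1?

Baseline:
  L = 33
  R = 19
  E = 219 + 2·33 + 19 = 304
  S = -44 + 2·33 − 3·19 = -35
  B = 256 − 3·(-35) = 361
Option 1 (R + 56):
  L = 33
  R = 19 + 56 = 75
  E = 219 + 2·33 + 75 = 360
  S = -44 + 2·33 − 3·75 = -203
  B = 256 − 3·(-203) = 865
ΔB = 865 − 361 = 504; ΔE = 360 − 304 = 56
Score = 3·504 + (-5)·56 = 1232

1232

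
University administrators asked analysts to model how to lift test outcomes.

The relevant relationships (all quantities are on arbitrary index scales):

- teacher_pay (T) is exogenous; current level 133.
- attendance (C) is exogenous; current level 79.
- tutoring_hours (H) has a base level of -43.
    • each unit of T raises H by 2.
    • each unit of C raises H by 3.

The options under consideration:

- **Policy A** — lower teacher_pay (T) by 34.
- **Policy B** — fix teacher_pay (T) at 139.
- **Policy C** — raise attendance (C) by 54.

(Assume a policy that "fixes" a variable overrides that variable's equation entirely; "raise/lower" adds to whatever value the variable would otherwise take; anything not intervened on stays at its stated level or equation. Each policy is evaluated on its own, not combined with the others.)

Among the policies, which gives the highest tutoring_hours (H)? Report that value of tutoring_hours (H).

Policy A (T − 34):
  T = 133 − 34 = 99
  C = 79
  H = -43 + 2·99 + 3·79 = 392
Policy B (T := 139):
  T = 139
  C = 79
  H = -43 + 2·139 + 3·79 = 472
Policy C (C + 54):
  T = 133
  C = 79 + 54 = 133
  H = -43 + 2·133 + 3·133 = 622
Comparing — Policy A: H=392, Policy B: H=472, Policy C: H=622. Highest is 622 (Policy C).

622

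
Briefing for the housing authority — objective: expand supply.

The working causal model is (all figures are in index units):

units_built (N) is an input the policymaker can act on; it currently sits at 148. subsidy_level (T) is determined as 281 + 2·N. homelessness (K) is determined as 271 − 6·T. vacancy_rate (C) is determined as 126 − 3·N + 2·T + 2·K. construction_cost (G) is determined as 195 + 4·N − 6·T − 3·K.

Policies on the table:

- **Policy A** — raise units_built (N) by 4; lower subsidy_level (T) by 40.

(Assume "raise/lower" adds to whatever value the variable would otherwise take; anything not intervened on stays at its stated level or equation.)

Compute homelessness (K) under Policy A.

Policy A (N + 4, T − 40):
  N = 148 + 4 = 152
  T = 281 + 2·152 (−40 from intervention) = 545
  K = 271 − 6·545 = -2999

-2999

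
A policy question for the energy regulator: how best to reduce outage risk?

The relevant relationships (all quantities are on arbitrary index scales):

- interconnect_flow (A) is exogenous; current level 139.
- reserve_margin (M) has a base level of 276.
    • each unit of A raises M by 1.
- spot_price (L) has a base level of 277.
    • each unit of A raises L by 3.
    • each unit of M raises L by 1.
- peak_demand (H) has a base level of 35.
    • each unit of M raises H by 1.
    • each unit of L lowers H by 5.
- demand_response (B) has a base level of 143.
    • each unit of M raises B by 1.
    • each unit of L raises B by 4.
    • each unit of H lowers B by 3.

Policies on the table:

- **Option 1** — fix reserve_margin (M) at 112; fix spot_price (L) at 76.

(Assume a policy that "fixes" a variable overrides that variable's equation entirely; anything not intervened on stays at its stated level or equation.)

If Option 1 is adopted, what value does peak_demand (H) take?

-233

Option 1 (M := 112, L := 76):
  A = 139
  M = 112
  L = 76
  H = 35 + 112 − 5·76 = -233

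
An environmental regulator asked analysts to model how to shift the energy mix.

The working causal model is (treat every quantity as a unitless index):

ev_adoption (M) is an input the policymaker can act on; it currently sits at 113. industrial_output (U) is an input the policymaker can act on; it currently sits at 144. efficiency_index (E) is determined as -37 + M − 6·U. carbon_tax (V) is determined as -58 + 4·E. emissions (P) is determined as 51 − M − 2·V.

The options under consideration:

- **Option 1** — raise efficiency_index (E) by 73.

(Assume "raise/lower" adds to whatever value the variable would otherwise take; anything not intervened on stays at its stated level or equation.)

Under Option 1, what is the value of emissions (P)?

Option 1 (E + 73):
  M = 113
  U = 144
  E = -37 + 113 − 6·144 (+73 from intervention) = -715
  V = -58 + 4·(-715) = -2918
  P = 51 − 113 − 2·(-2918) = 5774

5774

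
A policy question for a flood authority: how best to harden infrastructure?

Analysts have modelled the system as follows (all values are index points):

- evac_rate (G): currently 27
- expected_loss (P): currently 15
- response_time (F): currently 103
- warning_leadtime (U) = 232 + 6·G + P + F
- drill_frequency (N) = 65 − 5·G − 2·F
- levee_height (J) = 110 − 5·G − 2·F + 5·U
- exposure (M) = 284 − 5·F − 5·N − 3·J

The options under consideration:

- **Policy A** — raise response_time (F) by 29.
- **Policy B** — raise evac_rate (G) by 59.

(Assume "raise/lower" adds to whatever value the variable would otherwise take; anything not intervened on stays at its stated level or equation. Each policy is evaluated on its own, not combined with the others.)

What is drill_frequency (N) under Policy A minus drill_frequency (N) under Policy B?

237

Policy A (F + 29):
  G = 27
  F = 103 + 29 = 132
  N = 65 − 5·27 − 2·132 = -334
Policy B (G + 59):
  G = 27 + 59 = 86
  F = 103
  N = 65 − 5·86 − 2·103 = -571
N: -334 − (-571) = 237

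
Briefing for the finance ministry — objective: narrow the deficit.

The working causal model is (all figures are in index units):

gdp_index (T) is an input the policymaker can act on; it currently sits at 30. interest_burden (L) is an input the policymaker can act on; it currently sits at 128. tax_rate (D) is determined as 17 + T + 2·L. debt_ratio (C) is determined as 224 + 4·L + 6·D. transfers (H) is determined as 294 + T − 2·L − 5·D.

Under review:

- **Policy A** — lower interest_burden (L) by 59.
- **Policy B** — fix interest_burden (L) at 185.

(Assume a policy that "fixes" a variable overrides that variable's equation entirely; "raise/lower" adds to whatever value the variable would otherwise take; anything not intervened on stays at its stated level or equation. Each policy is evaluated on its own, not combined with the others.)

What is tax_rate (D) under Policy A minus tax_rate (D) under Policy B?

Policy A (L − 59):
  T = 30
  L = 128 − 59 = 69
  D = 17 + 30 + 2·69 = 185
Policy B (L := 185):
  T = 30
  L = 185
  D = 17 + 30 + 2·185 = 417
D: 185 − 417 = -232

-232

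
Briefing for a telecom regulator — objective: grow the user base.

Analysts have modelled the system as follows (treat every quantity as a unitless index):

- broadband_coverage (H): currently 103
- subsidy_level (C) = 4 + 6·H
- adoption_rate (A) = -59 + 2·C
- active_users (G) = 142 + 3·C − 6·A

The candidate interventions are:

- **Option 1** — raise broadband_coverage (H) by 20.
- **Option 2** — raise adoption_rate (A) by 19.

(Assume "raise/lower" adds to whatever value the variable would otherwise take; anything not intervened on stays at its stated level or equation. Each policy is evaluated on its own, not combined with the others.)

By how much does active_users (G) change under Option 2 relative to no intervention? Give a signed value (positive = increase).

Baseline:
  H = 103
  C = 4 + 6·103 = 622
  A = -59 + 2·622 = 1185
  G = 142 + 3·622 − 6·1185 = -5102
Option 2 (A + 19):
  H = 103
  C = 4 + 6·103 = 622
  A = -59 + 2·622 (+19 from intervention) = 1204
  G = 142 + 3·622 − 6·1204 = -5216
Change in G: -5216 − (-5102) = -114

-114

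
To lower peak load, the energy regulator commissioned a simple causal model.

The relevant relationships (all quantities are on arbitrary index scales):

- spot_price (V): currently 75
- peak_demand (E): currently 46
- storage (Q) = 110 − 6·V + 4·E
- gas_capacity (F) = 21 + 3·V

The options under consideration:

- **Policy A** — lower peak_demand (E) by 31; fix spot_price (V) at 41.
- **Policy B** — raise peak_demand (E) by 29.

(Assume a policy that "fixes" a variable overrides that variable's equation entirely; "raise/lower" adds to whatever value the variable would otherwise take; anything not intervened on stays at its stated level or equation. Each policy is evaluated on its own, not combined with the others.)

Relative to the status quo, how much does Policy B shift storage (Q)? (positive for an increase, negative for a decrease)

116

Baseline:
  V = 75
  E = 46
  Q = 110 − 6·75 + 4·46 = -156
Policy B (E + 29):
  V = 75
  E = 46 + 29 = 75
  Q = 110 − 6·75 + 4·75 = -40
Change in Q: -40 − (-156) = 116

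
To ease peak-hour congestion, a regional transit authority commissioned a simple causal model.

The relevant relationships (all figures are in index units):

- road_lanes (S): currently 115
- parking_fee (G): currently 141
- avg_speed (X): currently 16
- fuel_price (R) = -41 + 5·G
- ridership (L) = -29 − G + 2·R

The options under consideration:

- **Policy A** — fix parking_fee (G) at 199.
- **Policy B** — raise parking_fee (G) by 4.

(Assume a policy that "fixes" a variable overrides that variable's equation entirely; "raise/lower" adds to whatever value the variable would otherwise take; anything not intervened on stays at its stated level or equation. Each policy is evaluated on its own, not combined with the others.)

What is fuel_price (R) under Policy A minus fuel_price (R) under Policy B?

270

Policy A (G := 199):
  G = 199
  R = -41 + 5·199 = 954
Policy B (G + 4):
  G = 141 + 4 = 145
  R = -41 + 5·145 = 684
R: 954 − 684 = 270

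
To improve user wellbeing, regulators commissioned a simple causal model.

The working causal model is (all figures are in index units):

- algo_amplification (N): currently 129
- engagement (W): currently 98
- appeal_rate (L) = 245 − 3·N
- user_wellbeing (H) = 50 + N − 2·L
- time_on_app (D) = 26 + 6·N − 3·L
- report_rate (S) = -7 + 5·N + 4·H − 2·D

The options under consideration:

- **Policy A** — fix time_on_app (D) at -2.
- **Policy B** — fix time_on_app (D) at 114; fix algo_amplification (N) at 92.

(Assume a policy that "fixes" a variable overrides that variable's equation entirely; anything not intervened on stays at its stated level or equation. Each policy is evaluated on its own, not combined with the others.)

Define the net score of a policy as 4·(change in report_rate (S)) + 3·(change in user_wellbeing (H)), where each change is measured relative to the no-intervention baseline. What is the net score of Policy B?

3235

Baseline:
  N = 129
  L = 245 − 3·129 = -142
  H = 50 + 129 − 2·(-142) = 463
  D = 26 + 6·129 − 3·(-142) = 1226
  S = -7 + 5·129 + 4·463 − 2·1226 = 38
Policy B (D := 114, N := 92):
  N = 92
  L = 245 − 3·92 = -31
  H = 50 + 92 − 2·(-31) = 204
  D = 114
  S = -7 + 5·92 + 4·204 − 2·114 = 1041
ΔS = 1041 − 38 = 1003; ΔH = 204 − 463 = -259
Score = 4·1003 + 3·(-259) = 3235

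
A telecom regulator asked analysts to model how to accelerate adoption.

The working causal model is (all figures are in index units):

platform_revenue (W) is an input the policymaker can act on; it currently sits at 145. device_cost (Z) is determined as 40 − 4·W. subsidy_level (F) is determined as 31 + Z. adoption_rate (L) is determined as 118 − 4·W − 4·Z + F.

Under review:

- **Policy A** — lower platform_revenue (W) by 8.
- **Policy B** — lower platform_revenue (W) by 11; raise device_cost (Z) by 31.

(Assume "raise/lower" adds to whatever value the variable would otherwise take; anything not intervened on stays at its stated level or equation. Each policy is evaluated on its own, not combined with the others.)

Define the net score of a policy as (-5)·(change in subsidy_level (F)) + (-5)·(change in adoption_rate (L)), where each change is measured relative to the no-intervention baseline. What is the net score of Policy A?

160

Baseline:
  W = 145
  Z = 40 − 4·145 = -540
  F = 31 + (-540) = -509
  L = 118 − 4·145 − 4·(-540) + (-509) = 1189
Policy A (W − 8):
  W = 145 − 8 = 137
  Z = 40 − 4·137 = -508
  F = 31 + (-508) = -477
  L = 118 − 4·137 − 4·(-508) + (-477) = 1125
ΔF = -477 − (-509) = 32; ΔL = 1125 − 1189 = -64
Score = (-5)·32 + (-5)·(-64) = 160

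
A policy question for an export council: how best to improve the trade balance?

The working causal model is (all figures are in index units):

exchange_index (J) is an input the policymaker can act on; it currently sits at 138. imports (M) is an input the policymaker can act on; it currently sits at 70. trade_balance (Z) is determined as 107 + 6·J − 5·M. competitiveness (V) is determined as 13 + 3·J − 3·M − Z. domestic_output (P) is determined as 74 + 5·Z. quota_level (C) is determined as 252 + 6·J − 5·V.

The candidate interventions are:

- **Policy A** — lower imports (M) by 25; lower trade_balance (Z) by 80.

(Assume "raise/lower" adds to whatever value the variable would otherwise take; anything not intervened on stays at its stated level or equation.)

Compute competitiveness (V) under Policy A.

-338

Policy A (M − 25, Z − 80):
  J = 138
  M = 70 − 25 = 45
  Z = 107 + 6·138 − 5·45 (−80 from intervention) = 630
  V = 13 + 3·138 − 3·45 − 630 = -338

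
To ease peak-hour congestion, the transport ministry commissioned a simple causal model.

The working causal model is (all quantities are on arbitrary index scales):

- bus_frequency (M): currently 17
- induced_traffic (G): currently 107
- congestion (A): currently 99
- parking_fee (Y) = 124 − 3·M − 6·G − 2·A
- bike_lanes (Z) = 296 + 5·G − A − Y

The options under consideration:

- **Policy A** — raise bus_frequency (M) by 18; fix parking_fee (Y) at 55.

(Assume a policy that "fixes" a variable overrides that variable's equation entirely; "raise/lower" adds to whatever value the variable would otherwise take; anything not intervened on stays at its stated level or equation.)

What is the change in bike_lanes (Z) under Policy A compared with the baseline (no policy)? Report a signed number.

Baseline:
  M = 17
  G = 107
  A = 99
  Y = 124 − 3·17 − 6·107 − 2·99 = -767
  Z = 296 + 5·107 − 99 − (-767) = 1499
Policy A (M + 18, Y := 55):
  M = 17 + 18 = 35
  G = 107
  A = 99
  Y = 55
  Z = 296 + 5·107 − 99 − 55 = 677
Change in Z: 677 − 1499 = -822

-822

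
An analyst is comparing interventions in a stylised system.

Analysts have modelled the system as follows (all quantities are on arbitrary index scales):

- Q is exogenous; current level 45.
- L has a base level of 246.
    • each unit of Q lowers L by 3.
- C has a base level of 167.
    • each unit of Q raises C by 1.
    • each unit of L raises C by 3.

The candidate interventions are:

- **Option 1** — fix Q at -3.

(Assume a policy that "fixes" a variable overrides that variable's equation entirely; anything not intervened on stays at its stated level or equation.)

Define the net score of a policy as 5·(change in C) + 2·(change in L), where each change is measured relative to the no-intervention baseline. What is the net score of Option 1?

2208

Baseline:
  Q = 45
  L = 246 − 3·45 = 111
  C = 167 + 45 + 3·111 = 545
Option 1 (Q := -3):
  Q = -3
  L = 246 − 3·(-3) = 255
  C = 167 + (-3) + 3·255 = 929
ΔC = 929 − 545 = 384; ΔL = 255 − 111 = 144
Score = 5·384 + 2·144 = 2208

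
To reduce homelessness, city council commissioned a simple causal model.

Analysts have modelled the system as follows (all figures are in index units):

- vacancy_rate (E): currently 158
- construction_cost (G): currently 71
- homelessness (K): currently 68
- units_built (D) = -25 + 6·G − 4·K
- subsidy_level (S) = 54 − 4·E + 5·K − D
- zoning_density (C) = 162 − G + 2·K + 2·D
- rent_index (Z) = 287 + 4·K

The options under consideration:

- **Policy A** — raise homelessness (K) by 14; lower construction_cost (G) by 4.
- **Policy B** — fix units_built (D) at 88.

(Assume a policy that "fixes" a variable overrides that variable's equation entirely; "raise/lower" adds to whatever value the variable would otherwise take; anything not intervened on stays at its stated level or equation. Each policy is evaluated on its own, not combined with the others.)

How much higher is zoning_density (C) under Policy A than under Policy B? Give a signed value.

-46

Policy A (K + 14, G − 4):
  G = 71 − 4 = 67
  K = 68 + 14 = 82
  D = -25 + 6·67 − 4·82 = 49
  C = 162 − 67 + 2·82 + 2·49 = 357
Policy B (D := 88):
  G = 71
  K = 68
  D = 88
  C = 162 − 71 + 2·68 + 2·88 = 403
C: 357 − 403 = -46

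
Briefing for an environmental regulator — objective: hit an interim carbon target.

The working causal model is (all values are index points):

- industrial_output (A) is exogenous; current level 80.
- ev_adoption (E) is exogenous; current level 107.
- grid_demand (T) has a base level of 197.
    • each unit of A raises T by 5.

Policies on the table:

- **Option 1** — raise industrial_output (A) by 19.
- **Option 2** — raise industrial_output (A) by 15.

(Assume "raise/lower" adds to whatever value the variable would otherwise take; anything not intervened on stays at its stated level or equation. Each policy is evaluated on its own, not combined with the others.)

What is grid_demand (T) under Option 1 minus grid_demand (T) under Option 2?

Option 1 (A + 19):
  A = 80 + 19 = 99
  T = 197 + 5·99 = 692
Option 2 (A + 15):
  A = 80 + 15 = 95
  T = 197 + 5·95 = 672
T: 692 − 672 = 20

20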